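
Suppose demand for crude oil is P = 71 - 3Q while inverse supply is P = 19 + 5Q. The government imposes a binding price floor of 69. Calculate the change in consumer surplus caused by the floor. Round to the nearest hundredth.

Free-market equilibrium: 71 - 3Q = 19 + 5Q gives Q* = 6.5, P* = 51.5.
At the floor price 69, quantity demanded is (71 - 69)/3 = 0.6667; demand is the short side, so Q = 0.6667 trades at P = 69.
CS goes from (1/2)(6.5)(19.5) = 63.375 to 0.6667 (computed as (71 - 69)(0.6667) - (1/2)(3)(0.6667)^2), a change of -62.7083.

-62.71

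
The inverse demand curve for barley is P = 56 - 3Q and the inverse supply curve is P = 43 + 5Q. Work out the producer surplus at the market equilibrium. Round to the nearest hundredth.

Equilibrium: 56 - 3Q = 43 + 5Q, so Q* = 1.625 and P* = 51.125.
The supply curve's price intercept is 43, so PS = (1/2)(Q*)(P* - 43) = (1/2)(1.625)(8.125) = 6.6016.

6.60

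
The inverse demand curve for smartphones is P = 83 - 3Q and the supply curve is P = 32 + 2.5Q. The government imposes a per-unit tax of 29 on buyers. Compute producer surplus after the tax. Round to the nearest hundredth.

Pre-tax equilibrium: 83 - 3Q = 32 + 2.5Q gives Q* = 9.2727, P* = 55.1818.
A tax on buyers shifts demand down by 29: (83 - 29) - 3Q = 32 + 2.5Q, so Q_t = 4. Buyers pay P_b = 71; sellers receive P_s = P_b - 29 = 42.
Producer surplus is the triangle above supply below P_s: (1/2)(4)(42 - 32) = 20.

20.00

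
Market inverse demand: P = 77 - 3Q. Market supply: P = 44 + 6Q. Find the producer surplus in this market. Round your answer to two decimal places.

40.33

Equilibrium: 77 - 3Q = 44 + 6Q, so Q* = 3.6667 and P* = 66.
Producer surplus is the triangle above supply below P*: (1/2)(3.6667)(66 - 44) = (1/2)(3.6667)(22) = 40.3333.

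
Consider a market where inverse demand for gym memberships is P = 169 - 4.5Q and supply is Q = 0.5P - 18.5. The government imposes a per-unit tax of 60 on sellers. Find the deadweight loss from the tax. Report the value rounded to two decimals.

276.92

Rewriting supply in inverse form: P = 37 + 2Q.
Pre-tax equilibrium: 169 - 4.5Q = 37 + 2Q gives Q* = 20.3077, P* = 77.6154.
A tax on sellers shifts supply up by 60: 169 - 4.5Q = 37 + 2Q + 60, so Q_t = 11.0769. Buyers pay P_b = 119.1538; sellers receive P_s = P_b - 60 = 59.1538.
Deadweight loss is the triangle between the curves from Q_t to Q*: (1/2)(20.3077 - 11.0769)(60) = 276.9231.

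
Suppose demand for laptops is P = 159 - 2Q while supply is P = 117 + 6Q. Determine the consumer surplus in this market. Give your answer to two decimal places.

27.56

Setting demand equal to supply, 42 = 8Q, so Q* = 5.25 and P* = 148.5.
The demand choke price is 159, so CS = (1/2)(Q*)(159 - P*) = (1/2)(5.25)(10.5) = 27.5625.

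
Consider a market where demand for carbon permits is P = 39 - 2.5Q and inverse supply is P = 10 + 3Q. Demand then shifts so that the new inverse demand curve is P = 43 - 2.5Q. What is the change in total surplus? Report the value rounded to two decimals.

Initial equilibrium: Q_0 = 5.2727, P_0 = 25.8182; CS_0 = (1/2)(5.2727)(13.1818) = 34.7521, PS_0 = (1/2)(5.2727)(15.8182) = 41.7025.
New equilibrium: 43 - 2.5Q = 10 + 3Q gives Q_1 = 6, P_1 = 28; CS_1 = 45, PS_1 = 54.
Change in total surplus = (45 + 54) - (34.7521 + 41.7025) = 22.5455.

22.55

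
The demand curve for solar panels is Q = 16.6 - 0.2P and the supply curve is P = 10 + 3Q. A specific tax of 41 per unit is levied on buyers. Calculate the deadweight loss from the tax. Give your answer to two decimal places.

Rewriting demand in inverse form: P = 83 - 5Q.
Pre-tax equilibrium: 83 - 5Q = 10 + 3Q gives Q* = 9.125, P* = 37.375.
With the tax, buyers' net willingness to pay falls by 41: (83 - 41) - 5Q = 10 + 3Q, so Q_t = 4. Buyers pay P_b = 63; sellers receive P_s = P_b - 41 = 22.
The welfare triangle lost has base Q* - Q_t = 5.125 and height t = 41, so DWL = (1/2)(5.125)(41) = 105.0625.

105.06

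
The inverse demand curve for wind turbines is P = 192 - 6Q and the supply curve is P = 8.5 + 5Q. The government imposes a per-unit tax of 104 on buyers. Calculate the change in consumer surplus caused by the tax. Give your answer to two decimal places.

-678.15

Pre-tax equilibrium: 192 - 6Q = 8.5 + 5Q gives Q* = 16.6818, P* = 91.9091.
A tax on buyers shifts demand down by 104: (192 - 104) - 6Q = 8.5 + 5Q, so Q_t = 7.2273. Buyers pay P_b = 148.6364; sellers receive P_s = P_b - 104 = 44.6364.
CS falls from (1/2)(16.6818)(100.0909) = 834.8492 to (1/2)(7.2273)(43.3636) = 156.7004, a change of -678.1488.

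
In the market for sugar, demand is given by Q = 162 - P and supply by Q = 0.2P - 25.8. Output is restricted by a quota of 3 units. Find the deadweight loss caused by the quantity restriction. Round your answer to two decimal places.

Rewriting demand in inverse form: P = 162 - Q.
Rewriting supply in inverse form: P = 129 + 5Q.
Without the quota, 162 - Q = 129 + 5Q gives Q* = 5.5.
At Q = 3 the demand price is 162 - (3) = 159 and the supply price is 129 + 5(3) = 144.
Deadweight loss is the triangle between the curves from 3 to 5.5: (1/2)(159 - 144)(5.5 - 3) = 18.75.

18.75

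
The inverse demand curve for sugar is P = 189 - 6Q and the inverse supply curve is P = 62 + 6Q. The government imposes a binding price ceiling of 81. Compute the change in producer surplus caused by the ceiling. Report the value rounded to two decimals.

-305.94

Free-market equilibrium: 189 - 6Q = 62 + 6Q gives Q* = 10.5833, P* = 125.5.
At the ceiling price 81, quantity supplied is (81 - 62)/6 = 3.1667; supply is the short side, so Q = 3.1667 trades at P = 81.
PS goes from (1/2)(10.5833)(63.5) = 336.0208 to 30.0833 (computed as (81 - 62)(3.1667) - (1/2)(6)(3.1667)^2), a change of -305.9375.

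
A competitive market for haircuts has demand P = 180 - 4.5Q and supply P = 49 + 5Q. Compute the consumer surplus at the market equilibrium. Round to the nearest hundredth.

427.84

Equilibrium: 180 - 4.5Q = 49 + 5Q, so Q* = 13.7895 and P* = 117.9474.
Consumer surplus is the triangle under demand above P*: (1/2)(13.7895)(180 - 117.9474) = (1/2)(13.7895)(62.0526) = 427.8366.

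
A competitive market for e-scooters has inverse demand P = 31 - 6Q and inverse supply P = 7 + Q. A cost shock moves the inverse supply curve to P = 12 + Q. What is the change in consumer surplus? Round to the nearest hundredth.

-13.16

Initial equilibrium: Q_0 = 3.4286, P_0 = 10.4286; CS_0 = (1/2)(3.4286)(20.5714) = 35.2653, PS_0 = (1/2)(3.4286)(3.4286) = 5.8776.
New equilibrium: 31 - 6Q = 12 + Q gives Q_1 = 2.7143, P_1 = 14.7143; CS_1 = 22.102, PS_1 = 3.6837.
Change in consumer surplus = 22.102 - 35.2653 = -13.1633.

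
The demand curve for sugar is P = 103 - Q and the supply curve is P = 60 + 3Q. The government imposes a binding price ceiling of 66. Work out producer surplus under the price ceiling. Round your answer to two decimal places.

6.00

Free-market equilibrium: 103 - Q = 60 + 3Q gives Q* = 10.75, P* = 92.25.
At P = 66, sellers supply (66 - 60)/3 = 2 while buyers want more, so the quantity traded is 2 at price 66.
PS is the triangle above supply below 66: (1/2)(2)(66 - 60) = 6.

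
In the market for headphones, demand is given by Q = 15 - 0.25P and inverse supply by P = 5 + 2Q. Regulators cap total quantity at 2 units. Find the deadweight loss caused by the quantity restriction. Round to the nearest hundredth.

154.08

Rewriting demand in inverse form: P = 60 - 4Q.
Unrestricted equilibrium: Q* = (60 - 5)/(4 + 2) = 9.1667.
At Q = 2 the demand price is 60 - 4(2) = 52 and the supply price is 5 + 2(2) = 9.
DWL = (1/2)(gap between curves at 2) x (Q* - 2) = (1/2)(43)(7.1667) = 154.0833.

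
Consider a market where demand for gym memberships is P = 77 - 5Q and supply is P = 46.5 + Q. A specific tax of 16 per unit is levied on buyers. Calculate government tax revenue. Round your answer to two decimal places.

Pre-tax equilibrium: 77 - 5Q = 46.5 + Q gives Q* = 5.0833, P* = 51.5833.
A tax on buyers shifts demand down by 16: (77 - 16) - 5Q = 46.5 + Q, so Q_t = 2.4167. Buyers pay P_b = 64.9167; sellers receive P_s = P_b - 16 = 48.9167.
Tax revenue = t x Q_t = 16 x 2.4167 = 38.6667.

38.67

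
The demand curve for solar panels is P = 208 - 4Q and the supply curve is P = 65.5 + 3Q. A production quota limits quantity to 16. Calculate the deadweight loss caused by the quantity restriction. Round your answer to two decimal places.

Unrestricted equilibrium: Q* = (208 - 65.5)/(4 + 3) = 20.3571.
At Q = 16 the demand price is 208 - 4(16) = 144 and the supply price is 65.5 + 3(16) = 113.5.
DWL = (1/2)(gap between curves at 16) x (Q* - 16) = (1/2)(30.5)(4.3571) = 66.4464.

66.45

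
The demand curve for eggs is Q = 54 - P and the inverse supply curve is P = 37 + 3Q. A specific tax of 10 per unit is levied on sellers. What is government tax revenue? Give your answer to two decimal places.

17.50

Rewriting demand in inverse form: P = 54 - Q.
Pre-tax equilibrium: 54 - Q = 37 + 3Q gives Q* = 4.25, P* = 49.75.
A tax on sellers shifts supply up by 10: 54 - Q = 37 + 3Q + 10, so Q_t = 1.75. Buyers pay P_b = 52.25; sellers receive P_s = P_b - 10 = 42.25.
Tax revenue = t x Q_t = 10 x 1.75 = 17.5.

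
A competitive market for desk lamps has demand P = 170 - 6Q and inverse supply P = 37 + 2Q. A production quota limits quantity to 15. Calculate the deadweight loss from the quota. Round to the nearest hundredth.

Unrestricted equilibrium: Q* = (170 - 37)/(6 + 2) = 16.625.
At Q = 15 the demand price is 170 - 6(15) = 80 and the supply price is 37 + 2(15) = 67.
Deadweight loss is the triangle between the curves from 15 to 16.625: (1/2)(80 - 67)(16.625 - 15) = 10.5625.

10.56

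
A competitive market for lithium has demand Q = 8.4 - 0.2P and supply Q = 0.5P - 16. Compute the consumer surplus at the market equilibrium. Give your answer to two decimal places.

Rewriting demand in inverse form: P = 42 - 5Q.
Rewriting supply in inverse form: P = 32 + 2Q.
Equilibrium: 42 - 5Q = 32 + 2Q, so Q* = 1.4286 and P* = 34.8571.
CS is the area between the demand curve and P* from 0 to Q*: (1/2)(1.4286)(7.1429) = 5.102.

5.10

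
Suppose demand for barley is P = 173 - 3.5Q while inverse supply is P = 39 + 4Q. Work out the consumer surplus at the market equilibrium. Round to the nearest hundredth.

558.63

Setting demand equal to supply, 134 = 7.5Q, so Q* = 17.8667 and P* = 110.4667.
Consumer surplus is the triangle under demand above P*: (1/2)(17.8667)(173 - 110.4667) = (1/2)(17.8667)(62.5333) = 558.6311.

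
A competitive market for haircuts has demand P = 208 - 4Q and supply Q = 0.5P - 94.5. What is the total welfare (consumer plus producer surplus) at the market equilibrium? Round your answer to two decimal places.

Rewriting supply in inverse form: P = 189 + 2Q.
Set 208 - 4Q = 189 + 2Q, which gives 19 = 6Q, so Q* = 3.1667 and P* = 208 - 4(3.1667) = 195.3333.
CS = (1/2)(3.1667)(12.6667) = 20.0556 and PS = (1/2)(3.1667)(6.3333) = 10.0278, so total surplus = 30.0833.

30.08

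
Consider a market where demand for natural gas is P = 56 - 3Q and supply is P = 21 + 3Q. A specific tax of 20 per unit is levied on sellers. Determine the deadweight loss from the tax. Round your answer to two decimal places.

33.33

Without the tax, 56 - 3Q = 21 + 3Q so Q* = 5.8333 and P* = 38.5.
A tax on sellers shifts supply up by 20: 56 - 3Q = 21 + 3Q + 20, so Q_t = 2.5. Buyers pay P_b = 48.5; sellers receive P_s = P_b - 20 = 28.5.
Deadweight loss is the triangle between the curves from Q_t to Q*: (1/2)(5.8333 - 2.5)(20) = 33.3333.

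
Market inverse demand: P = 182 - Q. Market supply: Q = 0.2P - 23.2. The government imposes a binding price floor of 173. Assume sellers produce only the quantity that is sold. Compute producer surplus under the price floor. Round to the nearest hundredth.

Rewriting supply in inverse form: P = 116 + 5Q.
Free-market equilibrium: 182 - Q = 116 + 5Q gives Q* = 11, P* = 171.
At the floor price 173, quantity demanded is (182 - 173)/1 = 9; demand is the short side, so Q = 9 trades at P = 173.
The supply price at Q = 9 is 161. PS is the trapezoid between 173 and supply over [0, 9]: (1/2)[(173 - 116) + (173 - 161)](9) = 310.5.

310.50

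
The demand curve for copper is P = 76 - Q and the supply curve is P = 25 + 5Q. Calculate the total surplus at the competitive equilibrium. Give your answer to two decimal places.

216.75

Set 76 - Q = 25 + 5Q, which gives 51 = 6Q, so Q* = 8.5 and P* = 76 - (8.5) = 67.5.
Total surplus is the full triangle between the curves from 0 to Q*: (1/2)(8.5)(76 - 25) = 216.75.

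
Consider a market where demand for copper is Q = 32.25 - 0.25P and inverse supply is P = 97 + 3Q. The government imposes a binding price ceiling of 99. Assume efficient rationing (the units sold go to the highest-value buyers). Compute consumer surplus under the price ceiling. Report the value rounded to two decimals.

Rewriting demand in inverse form: P = 129 - 4Q.
Without the control, 129 - 4Q = 97 + 3Q so Q* = 4.5714 and P* = 110.7143.
At P = 99, sellers supply (99 - 97)/3 = 0.6667 while buyers want more, so the quantity traded is 0.6667 at price 99.
The demand price at Q = 0.6667 is 126.3333. CS is the trapezoid between demand and 99 over [0, 0.6667]: (1/2)[(129 - 99) + (126.3333 - 99)](0.6667) = 19.1111.

19.11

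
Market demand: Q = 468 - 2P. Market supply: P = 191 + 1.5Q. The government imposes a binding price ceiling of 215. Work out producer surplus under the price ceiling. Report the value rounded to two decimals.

192.00

Rewriting demand in inverse form: P = 234 - 0.5Q.
Free-market equilibrium: 234 - 0.5Q = 191 + 1.5Q gives Q* = 21.5, P* = 223.25.
At the ceiling price 215, quantity supplied is (215 - 191)/1.5 = 16; supply is the short side, so Q = 16 trades at P = 215.
PS is the triangle above supply below 215: (1/2)(16)(215 - 191) = 192.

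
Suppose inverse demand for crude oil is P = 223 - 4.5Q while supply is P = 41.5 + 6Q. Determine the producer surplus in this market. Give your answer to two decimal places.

896.39

Setting demand equal to supply, 181.5 = 10.5Q, so Q* = 17.2857 and P* = 145.2143.
PS is the area between P* and the supply curve from 0 to Q*: (1/2)(17.2857)(103.7143) = 896.3878.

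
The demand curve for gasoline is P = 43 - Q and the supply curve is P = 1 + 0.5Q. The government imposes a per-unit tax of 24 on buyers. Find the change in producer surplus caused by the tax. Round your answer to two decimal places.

-160.00

Without the tax, 43 - Q = 1 + 0.5Q so Q* = 28 and P* = 15.
With the tax, buyers' net willingness to pay falls by 24: (43 - 24) - Q = 1 + 0.5Q, so Q_t = 12. Buyers pay P_b = 31; sellers receive P_s = P_b - 24 = 7.
PS falls from (1/2)(28)(14) = 196 to (1/2)(12)(6) = 36, a change of -160.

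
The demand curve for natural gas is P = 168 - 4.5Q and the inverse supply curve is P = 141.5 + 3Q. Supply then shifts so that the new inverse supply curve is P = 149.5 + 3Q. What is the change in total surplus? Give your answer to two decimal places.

Initial equilibrium: Q_0 = 3.5333, P_0 = 152.1; CS_0 = (1/2)(3.5333)(15.9) = 28.09, PS_0 = (1/2)(3.5333)(10.6) = 18.7267.
New equilibrium: 168 - 4.5Q = 149.5 + 3Q gives Q_1 = 2.4667, P_1 = 156.9; CS_1 = 13.69, PS_1 = 9.1267.
Change in total surplus = (13.69 + 9.1267) - (28.09 + 18.7267) = -24.

-24.00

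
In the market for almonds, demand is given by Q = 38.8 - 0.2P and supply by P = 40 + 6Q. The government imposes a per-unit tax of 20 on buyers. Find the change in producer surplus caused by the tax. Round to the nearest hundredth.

Rewriting demand in inverse form: P = 194 - 5Q.
Pre-tax equilibrium: 194 - 5Q = 40 + 6Q gives Q* = 14, P* = 124.
A tax on buyers shifts demand down by 20: (194 - 20) - 5Q = 40 + 6Q, so Q_t = 12.1818. Buyers pay P_b = 133.0909; sellers receive P_s = P_b - 20 = 113.0909.
Producers lose the trapezoid between P_s and P* out to Q_t plus the triangle from Q_t to Q*: change in PS = 445.1901 - 588 = -142.8099.

-142.81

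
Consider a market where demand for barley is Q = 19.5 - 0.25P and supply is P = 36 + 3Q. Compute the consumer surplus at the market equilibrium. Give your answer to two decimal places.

Rewriting demand in inverse form: P = 78 - 4Q.
Setting demand equal to supply, 42 = 7Q, so Q* = 6 and P* = 54.
Consumer surplus is the triangle under demand above P*: (1/2)(6)(78 - 54) = (1/2)(6)(24) = 72.

72.00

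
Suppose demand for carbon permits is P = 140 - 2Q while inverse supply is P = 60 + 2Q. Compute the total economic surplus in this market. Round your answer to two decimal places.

800.00

Setting demand equal to supply, 80 = 4Q, so Q* = 20 and P* = 100.
CS = (1/2)(20)(40) = 400 and PS = (1/2)(20)(40) = 400, so total surplus = 800.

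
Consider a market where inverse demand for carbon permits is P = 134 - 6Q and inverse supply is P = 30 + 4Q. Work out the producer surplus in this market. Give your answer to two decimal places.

Setting demand equal to supply, 104 = 10Q, so Q* = 10.4 and P* = 71.6.
PS is the area between P* and the supply curve from 0 to Q*: (1/2)(10.4)(41.6) = 216.32.

216.32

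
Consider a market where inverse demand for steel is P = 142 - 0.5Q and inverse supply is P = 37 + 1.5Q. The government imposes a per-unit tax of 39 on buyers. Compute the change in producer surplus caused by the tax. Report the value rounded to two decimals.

Pre-tax equilibrium: 142 - 0.5Q = 37 + 1.5Q gives Q* = 52.5, P* = 115.75.
A tax on buyers shifts demand down by 39: (142 - 39) - 0.5Q = 37 + 1.5Q, so Q_t = 33. Buyers pay P_b = 125.5; sellers receive P_s = P_b - 39 = 86.5.
Producers lose the trapezoid between P_s and P* out to Q_t plus the triangle from Q_t to Q*: change in PS = 816.75 - 2067.1875 = -1250.4375.

-1250.44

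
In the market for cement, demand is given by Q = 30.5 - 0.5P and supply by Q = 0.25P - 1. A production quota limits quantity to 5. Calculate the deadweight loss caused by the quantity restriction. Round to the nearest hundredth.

Rewriting demand in inverse form: P = 61 - 2Q.
Rewriting supply in inverse form: P = 4 + 4Q.
Without the quota, 61 - 2Q = 4 + 4Q gives Q* = 9.5.
At Q = 5 the demand price is 61 - 2(5) = 51 and the supply price is 4 + 4(5) = 24.
Deadweight loss is the triangle between the curves from 5 to 9.5: (1/2)(51 - 24)(9.5 - 5) = 60.75.

60.75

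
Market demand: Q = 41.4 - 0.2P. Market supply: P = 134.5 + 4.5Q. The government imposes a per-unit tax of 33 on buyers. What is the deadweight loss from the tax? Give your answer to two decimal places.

57.32

Rewriting demand in inverse form: P = 207 - 5Q.
Pre-tax equilibrium: 207 - 5Q = 134.5 + 4.5Q gives Q* = 7.6316, P* = 168.8421.
With the tax, buyers' net willingness to pay falls by 33: (207 - 33) - 5Q = 134.5 + 4.5Q, so Q_t = 4.1579. Buyers pay P_b = 186.2105; sellers receive P_s = P_b - 33 = 153.2105.
Deadweight loss is the triangle between the curves from Q_t to Q*: (1/2)(7.6316 - 4.1579)(33) = 57.3158.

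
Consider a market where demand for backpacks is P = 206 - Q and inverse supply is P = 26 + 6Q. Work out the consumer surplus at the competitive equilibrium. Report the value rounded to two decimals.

330.61

Set 206 - Q = 26 + 6Q, which gives 180 = 7Q, so Q* = 25.7143 and P* = 206 - (25.7143) = 180.2857.
Consumer surplus is the triangle under demand above P*: (1/2)(25.7143)(206 - 180.2857) = (1/2)(25.7143)(25.7143) = 330.6122.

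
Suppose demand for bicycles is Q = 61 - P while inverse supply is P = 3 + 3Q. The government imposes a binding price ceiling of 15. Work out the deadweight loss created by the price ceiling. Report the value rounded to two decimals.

Rewriting demand in inverse form: P = 61 - Q.
Without the control, 61 - Q = 3 + 3Q so Q* = 14.5 and P* = 46.5.
At P = 15, sellers supply (15 - 3)/3 = 4 while buyers want more, so the quantity traded is 4 at price 15.
At Q = 4 the demand price is 57 and the supply price is 15. Deadweight loss is the triangle between the curves from 4 to 14.5: (1/2)(57 - 15)(14.5 - 4) = 220.5.

220.50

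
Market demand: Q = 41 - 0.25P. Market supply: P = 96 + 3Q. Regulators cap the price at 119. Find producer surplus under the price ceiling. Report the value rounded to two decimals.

Rewriting demand in inverse form: P = 164 - 4Q.
Free-market equilibrium: 164 - 4Q = 96 + 3Q gives Q* = 9.7143, P* = 125.1429.
At P = 119, sellers supply (119 - 96)/3 = 7.6667 while buyers want more, so the quantity traded is 7.6667 at price 119.
PS is the triangle above supply below 119: (1/2)(7.6667)(119 - 96) = 88.1667.

88.17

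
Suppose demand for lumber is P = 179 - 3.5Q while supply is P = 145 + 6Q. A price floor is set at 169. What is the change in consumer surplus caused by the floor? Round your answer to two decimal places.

Free-market equilibrium: 179 - 3.5Q = 145 + 6Q gives Q* = 3.5789, P* = 166.4737.
At P = 169, buyers demand (179 - 169)/3.5 = 2.8571 while sellers would supply more, so the quantity traded is 2.8571 at price 169.
CS goes from (1/2)(3.5789)(12.5263) = 22.4155 to 14.2857 (computed as (179 - 169)(2.8571) - (1/2)(3.5)(2.8571)^2), a change of -8.1298.

-8.13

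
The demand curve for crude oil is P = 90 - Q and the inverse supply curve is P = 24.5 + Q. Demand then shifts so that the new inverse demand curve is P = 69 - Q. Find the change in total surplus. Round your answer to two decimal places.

Initial equilibrium: Q_0 = 32.75, P_0 = 57.25; CS_0 = (1/2)(32.75)(32.75) = 536.2812, PS_0 = (1/2)(32.75)(32.75) = 536.2812.
New equilibrium: 69 - Q = 24.5 + Q gives Q_1 = 22.25, P_1 = 46.75; CS_1 = 247.5312, PS_1 = 247.5312.
Change in total surplus = (247.5312 + 247.5312) - (536.2812 + 536.2812) = -577.5.

-577.50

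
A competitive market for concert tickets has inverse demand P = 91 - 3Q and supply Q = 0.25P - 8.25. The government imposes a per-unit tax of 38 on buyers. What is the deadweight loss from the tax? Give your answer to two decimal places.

Rewriting supply in inverse form: P = 33 + 4Q.
Without the tax, 91 - 3Q = 33 + 4Q so Q* = 8.2857 and P* = 66.1429.
A tax on buyers shifts demand down by 38: (91 - 38) - 3Q = 33 + 4Q, so Q_t = 2.8571. Buyers pay P_b = 82.4286; sellers receive P_s = P_b - 38 = 44.4286.
Deadweight loss is the triangle between the curves from Q_t to Q*: (1/2)(8.2857 - 2.8571)(38) = 103.1429.

103.14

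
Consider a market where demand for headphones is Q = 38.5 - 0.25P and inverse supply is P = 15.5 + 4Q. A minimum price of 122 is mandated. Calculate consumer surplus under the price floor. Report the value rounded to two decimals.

Rewriting demand in inverse form: P = 154 - 4Q.
Without the control, 154 - 4Q = 15.5 + 4Q so Q* = 17.3125 and P* = 84.75.
At the floor price 122, quantity demanded is (154 - 122)/4 = 8; demand is the short side, so Q = 8 trades at P = 122.
CS is the triangle under demand above 122: (1/2)(8)(154 - 122) = 128.

128.00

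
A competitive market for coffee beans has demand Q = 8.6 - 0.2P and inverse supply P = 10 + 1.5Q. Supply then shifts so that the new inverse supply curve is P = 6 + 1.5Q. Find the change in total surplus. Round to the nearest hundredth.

21.54

Rewriting demand in inverse form: P = 43 - 5Q.
Initial equilibrium: Q_0 = 5.0769, P_0 = 17.6154; CS_0 = (1/2)(5.0769)(25.3846) = 64.4379, PS_0 = (1/2)(5.0769)(7.6154) = 19.3314.
New equilibrium: 43 - 5Q = 6 + 1.5Q gives Q_1 = 5.6923, P_1 = 14.5385; CS_1 = 81.0059, PS_1 = 24.3018.
Change in total surplus = (81.0059 + 24.3018) - (64.4379 + 19.3314) = 21.5385.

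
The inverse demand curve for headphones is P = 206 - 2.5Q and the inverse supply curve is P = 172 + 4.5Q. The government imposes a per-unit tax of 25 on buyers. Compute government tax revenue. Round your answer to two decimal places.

32.14

Without the tax, 206 - 2.5Q = 172 + 4.5Q so Q* = 4.8571 and P* = 193.8571.
A tax on buyers shifts demand down by 25: (206 - 25) - 2.5Q = 172 + 4.5Q, so Q_t = 1.2857. Buyers pay P_b = 202.7857; sellers receive P_s = P_b - 25 = 177.7857.
Revenue is the tax times quantity traded: 25 x 1.2857 = 32.1429.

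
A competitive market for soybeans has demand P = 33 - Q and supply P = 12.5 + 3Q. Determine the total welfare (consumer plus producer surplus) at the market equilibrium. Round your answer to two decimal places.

52.53

Set 33 - Q = 12.5 + 3Q, which gives 20.5 = 4Q, so Q* = 5.125 and P* = 33 - (5.125) = 27.875.
CS = (1/2)(5.125)(5.125) = 13.1328 and PS = (1/2)(5.125)(15.375) = 39.3984, so total surplus = 52.5312.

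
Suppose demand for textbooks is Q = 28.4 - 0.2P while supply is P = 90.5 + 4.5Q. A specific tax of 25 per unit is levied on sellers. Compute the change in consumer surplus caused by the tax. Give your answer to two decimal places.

Rewriting demand in inverse form: P = 142 - 5Q.
Pre-tax equilibrium: 142 - 5Q = 90.5 + 4.5Q gives Q* = 5.4211, P* = 114.8947.
A tax on sellers shifts supply up by 25: 142 - 5Q = 90.5 + 4.5Q + 25, so Q_t = 2.7895. Buyers pay P_b = 128.0526; sellers receive P_s = P_b - 25 = 103.0526.
CS falls from (1/2)(5.4211)(27.1053) = 73.4695 to (1/2)(2.7895)(13.9474) = 19.4529, a change of -54.0166.

-54.02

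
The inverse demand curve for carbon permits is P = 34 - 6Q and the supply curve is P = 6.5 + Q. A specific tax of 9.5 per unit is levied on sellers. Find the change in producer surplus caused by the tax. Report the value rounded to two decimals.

Without the tax, 34 - 6Q = 6.5 + Q so Q* = 3.9286 and P* = 10.4286.
With the tax, sellers need 9.5 more per unit: 34 - 6Q = 6.5 + Q + 9.5, so Q_t = 2.5714. Buyers pay P_b = 18.5714; sellers receive P_s = P_b - 9.5 = 9.0714.
Producers lose the trapezoid between P_s and P* out to Q_t plus the triangle from Q_t to Q*: change in PS = 3.3061 - 7.7168 = -4.4107.

-4.41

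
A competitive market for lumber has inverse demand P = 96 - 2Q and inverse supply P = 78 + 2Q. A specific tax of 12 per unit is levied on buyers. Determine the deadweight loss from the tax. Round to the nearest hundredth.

Without the tax, 96 - 2Q = 78 + 2Q so Q* = 4.5 and P* = 87.
A tax on buyers shifts demand down by 12: (96 - 12) - 2Q = 78 + 2Q, so Q_t = 1.5. Buyers pay P_b = 93; sellers receive P_s = P_b - 12 = 81.
The welfare triangle lost has base Q* - Q_t = 3 and height t = 12, so DWL = (1/2)(3)(12) = 18.

18.00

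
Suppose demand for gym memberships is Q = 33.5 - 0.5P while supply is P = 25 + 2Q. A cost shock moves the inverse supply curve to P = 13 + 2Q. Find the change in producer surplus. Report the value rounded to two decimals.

72.00

Rewriting demand in inverse form: P = 67 - 2Q.
Initial equilibrium: Q_0 = 10.5, P_0 = 46; CS_0 = (1/2)(10.5)(21) = 110.25, PS_0 = (1/2)(10.5)(21) = 110.25.
New equilibrium: 67 - 2Q = 13 + 2Q gives Q_1 = 13.5, P_1 = 40; CS_1 = 182.25, PS_1 = 182.25.
Change in producer surplus = 182.25 - 110.25 = 72.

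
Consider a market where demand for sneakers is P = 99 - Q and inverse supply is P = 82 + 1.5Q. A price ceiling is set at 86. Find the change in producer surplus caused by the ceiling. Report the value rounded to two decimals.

-29.35

Free-market equilibrium: 99 - Q = 82 + 1.5Q gives Q* = 6.8, P* = 92.2.
At the ceiling price 86, quantity supplied is (86 - 82)/1.5 = 2.6667; supply is the short side, so Q = 2.6667 trades at P = 86.
PS goes from (1/2)(6.8)(10.2) = 34.68 to 5.3333 (computed as (86 - 82)(2.6667) - (1/2)(1.5)(2.6667)^2), a change of -29.3467.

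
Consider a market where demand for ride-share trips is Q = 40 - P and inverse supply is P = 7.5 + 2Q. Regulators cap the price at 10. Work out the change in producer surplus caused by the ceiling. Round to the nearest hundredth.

-115.80

Rewriting demand in inverse form: P = 40 - Q.
Free-market equilibrium: 40 - Q = 7.5 + 2Q gives Q* = 10.8333, P* = 29.1667.
At P = 10, sellers supply (10 - 7.5)/2 = 1.25 while buyers want more, so the quantity traded is 1.25 at price 10.
PS goes from (1/2)(10.8333)(21.6667) = 117.3611 to 1.5625 (computed as (10 - 7.5)(1.25) - (1/2)(2)(1.25)^2), a change of -115.7986.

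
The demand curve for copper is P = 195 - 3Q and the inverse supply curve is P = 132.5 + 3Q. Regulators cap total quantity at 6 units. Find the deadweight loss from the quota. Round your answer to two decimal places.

58.52

Unrestricted equilibrium: Q* = (195 - 132.5)/(3 + 3) = 10.4167.
At Q = 6 the demand price is 195 - 3(6) = 177 and the supply price is 132.5 + 3(6) = 150.5.
Deadweight loss is the triangle between the curves from 6 to 10.4167: (1/2)(177 - 150.5)(10.4167 - 6) = 58.5208.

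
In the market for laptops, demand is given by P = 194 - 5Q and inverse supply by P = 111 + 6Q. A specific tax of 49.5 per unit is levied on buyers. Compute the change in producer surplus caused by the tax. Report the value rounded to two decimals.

Without the tax, 194 - 5Q = 111 + 6Q so Q* = 7.5455 and P* = 156.2727.
With the tax, buyers' net willingness to pay falls by 49.5: (194 - 49.5) - 5Q = 111 + 6Q, so Q_t = 3.0455. Buyers pay P_b = 178.7727; sellers receive P_s = P_b - 49.5 = 129.2727.
Producers lose the trapezoid between P_s and P* out to Q_t plus the triangle from Q_t to Q*: change in PS = 27.8244 - 170.8017 = -142.9773.

-142.98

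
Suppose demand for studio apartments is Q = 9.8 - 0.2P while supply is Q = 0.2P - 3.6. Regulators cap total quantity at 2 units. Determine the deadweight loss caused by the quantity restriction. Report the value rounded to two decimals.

Rewriting demand in inverse form: P = 49 - 5Q.
Rewriting supply in inverse form: P = 18 + 5Q.
Unrestricted equilibrium: Q* = (49 - 18)/(5 + 5) = 3.1.
At Q = 2 the demand price is 49 - 5(2) = 39 and the supply price is 18 + 5(2) = 28.
DWL = (1/2)(gap between curves at 2) x (Q* - 2) = (1/2)(11)(1.1) = 6.05.

6.05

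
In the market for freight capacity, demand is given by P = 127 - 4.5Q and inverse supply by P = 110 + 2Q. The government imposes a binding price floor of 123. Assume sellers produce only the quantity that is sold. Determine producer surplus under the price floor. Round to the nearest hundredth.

Free-market equilibrium: 127 - 4.5Q = 110 + 2Q gives Q* = 2.6154, P* = 115.2308.
At P = 123, buyers demand (127 - 123)/4.5 = 0.8889 while sellers would supply more, so the quantity traded is 0.8889 at price 123.
The supply price at Q = 0.8889 is 111.7778. PS is the trapezoid between 123 and supply over [0, 0.8889]: (1/2)[(123 - 110) + (123 - 111.7778)](0.8889) = 10.7654.

10.77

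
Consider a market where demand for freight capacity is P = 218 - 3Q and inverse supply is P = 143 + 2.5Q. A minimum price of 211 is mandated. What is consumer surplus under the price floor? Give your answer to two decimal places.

8.17

Free-market equilibrium: 218 - 3Q = 143 + 2.5Q gives Q* = 13.6364, P* = 177.0909.
At P = 211, buyers demand (218 - 211)/3 = 2.3333 while sellers would supply more, so the quantity traded is 2.3333 at price 211.
CS is the triangle under demand above 211: (1/2)(2.3333)(218 - 211) = 8.1667.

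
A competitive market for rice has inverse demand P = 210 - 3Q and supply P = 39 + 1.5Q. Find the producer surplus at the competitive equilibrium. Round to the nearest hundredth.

Equilibrium: 210 - 3Q = 39 + 1.5Q, so Q* = 38 and P* = 96.
The supply curve's price intercept is 39, so PS = (1/2)(Q*)(P* - 39) = (1/2)(38)(57) = 1083.

1083.00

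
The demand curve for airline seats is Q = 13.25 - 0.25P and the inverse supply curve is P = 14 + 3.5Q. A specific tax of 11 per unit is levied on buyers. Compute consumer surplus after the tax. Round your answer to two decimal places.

Rewriting demand in inverse form: P = 53 - 4Q.
Without the tax, 53 - 4Q = 14 + 3.5Q so Q* = 5.2 and P* = 32.2.
A tax on buyers shifts demand down by 11: (53 - 11) - 4Q = 14 + 3.5Q, so Q_t = 3.7333. Buyers pay P_b = 38.0667; sellers receive P_s = P_b - 11 = 27.0667.
CS = (1/2)(Q_t)(53 - P_b) = (1/2)(3.7333)(14.9333) = 27.8756.

27.88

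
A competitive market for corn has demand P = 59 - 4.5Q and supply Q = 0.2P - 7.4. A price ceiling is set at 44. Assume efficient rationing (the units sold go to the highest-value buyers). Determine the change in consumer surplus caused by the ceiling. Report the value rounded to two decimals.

Rewriting supply in inverse form: P = 37 + 5Q.
Free-market equilibrium: 59 - 4.5Q = 37 + 5Q gives Q* = 2.3158, P* = 48.5789.
At P = 44, sellers supply (44 - 37)/5 = 1.4 while buyers want more, so the quantity traded is 1.4 at price 44.
CS goes from (1/2)(2.3158)(10.4211) = 12.0665 to 16.59 (computed as (59 - 44)(1.4) - (1/2)(4.5)(1.4)^2), a change of 4.5235.

4.52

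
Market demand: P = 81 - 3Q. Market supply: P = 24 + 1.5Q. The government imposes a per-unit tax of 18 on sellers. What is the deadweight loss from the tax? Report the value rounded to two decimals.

Pre-tax equilibrium: 81 - 3Q = 24 + 1.5Q gives Q* = 12.6667, P* = 43.
A tax on sellers shifts supply up by 18: 81 - 3Q = 24 + 1.5Q + 18, so Q_t = 8.6667. Buyers pay P_b = 55; sellers receive P_s = P_b - 18 = 37.
Deadweight loss is the triangle between the curves from Q_t to Q*: (1/2)(12.6667 - 8.6667)(18) = 36.

36.00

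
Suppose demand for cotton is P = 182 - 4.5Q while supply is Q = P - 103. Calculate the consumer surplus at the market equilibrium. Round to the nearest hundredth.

Rewriting supply in inverse form: P = 103 + Q.
Set 182 - 4.5Q = 103 + Q, which gives 79 = 5.5Q, so Q* = 14.3636 and P* = 182 - 4.5(14.3636) = 117.3636.
Consumer surplus is the triangle under demand above P*: (1/2)(14.3636)(182 - 117.3636) = (1/2)(14.3636)(64.6364) = 464.2066.

464.21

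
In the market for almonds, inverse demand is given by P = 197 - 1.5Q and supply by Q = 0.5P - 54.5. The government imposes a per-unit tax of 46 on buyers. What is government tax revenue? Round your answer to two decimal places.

Rewriting supply in inverse form: P = 109 + 2Q.
Without the tax, 197 - 1.5Q = 109 + 2Q so Q* = 25.1429 and P* = 159.2857.
A tax on buyers shifts demand down by 46: (197 - 46) - 1.5Q = 109 + 2Q, so Q_t = 12. Buyers pay P_b = 179; sellers receive P_s = P_b - 46 = 133.
Revenue is the tax times quantity traded: 46 x 12 = 552.

552.00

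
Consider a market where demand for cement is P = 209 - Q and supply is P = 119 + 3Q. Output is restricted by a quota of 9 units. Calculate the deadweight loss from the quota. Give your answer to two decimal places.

Without the quota, 209 - Q = 119 + 3Q gives Q* = 22.5.
At Q = 9 the demand price is 209 - (9) = 200 and the supply price is 119 + 3(9) = 146.
Deadweight loss is the triangle between the curves from 9 to 22.5: (1/2)(200 - 146)(22.5 - 9) = 364.5.

364.50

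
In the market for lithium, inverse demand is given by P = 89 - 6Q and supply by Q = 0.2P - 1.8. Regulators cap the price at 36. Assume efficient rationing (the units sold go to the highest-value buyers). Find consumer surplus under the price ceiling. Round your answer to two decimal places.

Rewriting supply in inverse form: P = 9 + 5Q.
Free-market equilibrium: 89 - 6Q = 9 + 5Q gives Q* = 7.2727, P* = 45.3636.
At P = 36, sellers supply (36 - 9)/5 = 5.4 while buyers want more, so the quantity traded is 5.4 at price 36.
The demand price at Q = 5.4 is 56.6. CS is the trapezoid between demand and 36 over [0, 5.4]: (1/2)[(89 - 36) + (56.6 - 36)](5.4) = 198.72.

198.72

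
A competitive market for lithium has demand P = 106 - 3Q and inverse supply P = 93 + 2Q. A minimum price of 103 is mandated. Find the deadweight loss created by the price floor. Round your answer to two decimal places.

6.40

Without the control, 106 - 3Q = 93 + 2Q so Q* = 2.6 and P* = 98.2.
At P = 103, buyers demand (106 - 103)/3 = 1 while sellers would supply more, so the quantity traded is 1 at price 103.
At Q = 1 the demand price is 103 and the supply price is 95. Deadweight loss is the triangle between the curves from 1 to 2.6: (1/2)(103 - 95)(2.6 - 1) = 6.4.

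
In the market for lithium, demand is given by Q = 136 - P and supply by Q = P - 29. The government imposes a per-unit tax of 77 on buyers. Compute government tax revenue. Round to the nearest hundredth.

1155.00

Rewriting demand in inverse form: P = 136 - Q.
Rewriting supply in inverse form: P = 29 + Q.
Without the tax, 136 - Q = 29 + Q so Q* = 53.5 and P* = 82.5.
A tax on buyers shifts demand down by 77: (136 - 77) - Q = 29 + Q, so Q_t = 15. Buyers pay P_b = 121; sellers receive P_s = P_b - 77 = 44.
Tax revenue = t x Q_t = 77 x 15 = 1155.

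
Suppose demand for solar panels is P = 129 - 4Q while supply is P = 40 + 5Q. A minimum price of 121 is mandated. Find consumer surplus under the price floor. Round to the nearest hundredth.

Free-market equilibrium: 129 - 4Q = 40 + 5Q gives Q* = 9.8889, P* = 89.4444.
At P = 121, buyers demand (129 - 121)/4 = 2 while sellers would supply more, so the quantity traded is 2 at price 121.
CS is the triangle under demand above 121: (1/2)(2)(129 - 121) = 8.

8.00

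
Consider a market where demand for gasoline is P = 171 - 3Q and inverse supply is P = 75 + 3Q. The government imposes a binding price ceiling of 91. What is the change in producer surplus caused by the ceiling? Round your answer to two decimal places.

Free-market equilibrium: 171 - 3Q = 75 + 3Q gives Q* = 16, P* = 123.
At the ceiling price 91, quantity supplied is (91 - 75)/3 = 5.3333; supply is the short side, so Q = 5.3333 trades at P = 91.
PS goes from (1/2)(16)(48) = 384 to 42.6667 (computed as (91 - 75)(5.3333) - (1/2)(3)(5.3333)^2), a change of -341.3333.

-341.33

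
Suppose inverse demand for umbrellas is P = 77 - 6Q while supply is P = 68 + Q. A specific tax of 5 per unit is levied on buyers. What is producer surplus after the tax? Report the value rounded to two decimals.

0.16

Pre-tax equilibrium: 77 - 6Q = 68 + Q gives Q* = 1.2857, P* = 69.2857.
A tax on buyers shifts demand down by 5: (77 - 5) - 6Q = 68 + Q, so Q_t = 0.5714. Buyers pay P_b = 73.5714; sellers receive P_s = P_b - 5 = 68.5714.
Producer surplus is the triangle above supply below P_s: (1/2)(0.5714)(68.5714 - 68) = 0.1633.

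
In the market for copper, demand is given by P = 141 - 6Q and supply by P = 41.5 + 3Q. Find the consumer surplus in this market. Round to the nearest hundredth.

366.68

Setting demand equal to supply, 99.5 = 9Q, so Q* = 11.0556 and P* = 74.6667.
CS is the area between the demand curve and P* from 0 to Q*: (1/2)(11.0556)(66.3333) = 366.6759.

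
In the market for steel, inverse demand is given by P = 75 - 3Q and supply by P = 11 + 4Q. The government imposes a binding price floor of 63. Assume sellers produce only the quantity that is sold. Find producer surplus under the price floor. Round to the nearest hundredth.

Free-market equilibrium: 75 - 3Q = 11 + 4Q gives Q* = 9.1429, P* = 47.5714.
At P = 63, buyers demand (75 - 63)/3 = 4 while sellers would supply more, so the quantity traded is 4 at price 63.
The supply price at Q = 4 is 27. PS is the trapezoid between 63 and supply over [0, 4]: (1/2)[(63 - 11) + (63 - 27)](4) = 176.

176.00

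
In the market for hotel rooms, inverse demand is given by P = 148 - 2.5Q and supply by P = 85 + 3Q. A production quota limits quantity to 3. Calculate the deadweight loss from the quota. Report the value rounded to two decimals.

196.57

Without the quota, 148 - 2.5Q = 85 + 3Q gives Q* = 11.4545.
At Q = 3 the demand price is 148 - 2.5(3) = 140.5 and the supply price is 85 + 3(3) = 94.
Deadweight loss is the triangle between the curves from 3 to 11.4545: (1/2)(140.5 - 94)(11.4545 - 3) = 196.5682.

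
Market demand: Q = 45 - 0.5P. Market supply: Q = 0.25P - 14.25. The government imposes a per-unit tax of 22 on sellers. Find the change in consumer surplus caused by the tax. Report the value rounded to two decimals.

-26.89

Rewriting demand in inverse form: P = 90 - 2Q.
Rewriting supply in inverse form: P = 57 + 4Q.
Without the tax, 90 - 2Q = 57 + 4Q so Q* = 5.5 and P* = 79.
With the tax, sellers need 22 more per unit: 90 - 2Q = 57 + 4Q + 22, so Q_t = 1.8333. Buyers pay P_b = 86.3333; sellers receive P_s = P_b - 22 = 64.3333.
CS falls from (1/2)(5.5)(11) = 30.25 to (1/2)(1.8333)(3.6667) = 3.3611, a change of -26.8889.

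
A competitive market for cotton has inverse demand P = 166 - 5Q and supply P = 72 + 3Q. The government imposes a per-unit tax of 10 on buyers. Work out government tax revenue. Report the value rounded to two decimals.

Pre-tax equilibrium: 166 - 5Q = 72 + 3Q gives Q* = 11.75, P* = 107.25.
With the tax, buyers' net willingness to pay falls by 10: (166 - 10) - 5Q = 72 + 3Q, so Q_t = 10.5. Buyers pay P_b = 113.5; sellers receive P_s = P_b - 10 = 103.5.
Revenue is the tax times quantity traded: 10 x 10.5 = 105.

105.00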